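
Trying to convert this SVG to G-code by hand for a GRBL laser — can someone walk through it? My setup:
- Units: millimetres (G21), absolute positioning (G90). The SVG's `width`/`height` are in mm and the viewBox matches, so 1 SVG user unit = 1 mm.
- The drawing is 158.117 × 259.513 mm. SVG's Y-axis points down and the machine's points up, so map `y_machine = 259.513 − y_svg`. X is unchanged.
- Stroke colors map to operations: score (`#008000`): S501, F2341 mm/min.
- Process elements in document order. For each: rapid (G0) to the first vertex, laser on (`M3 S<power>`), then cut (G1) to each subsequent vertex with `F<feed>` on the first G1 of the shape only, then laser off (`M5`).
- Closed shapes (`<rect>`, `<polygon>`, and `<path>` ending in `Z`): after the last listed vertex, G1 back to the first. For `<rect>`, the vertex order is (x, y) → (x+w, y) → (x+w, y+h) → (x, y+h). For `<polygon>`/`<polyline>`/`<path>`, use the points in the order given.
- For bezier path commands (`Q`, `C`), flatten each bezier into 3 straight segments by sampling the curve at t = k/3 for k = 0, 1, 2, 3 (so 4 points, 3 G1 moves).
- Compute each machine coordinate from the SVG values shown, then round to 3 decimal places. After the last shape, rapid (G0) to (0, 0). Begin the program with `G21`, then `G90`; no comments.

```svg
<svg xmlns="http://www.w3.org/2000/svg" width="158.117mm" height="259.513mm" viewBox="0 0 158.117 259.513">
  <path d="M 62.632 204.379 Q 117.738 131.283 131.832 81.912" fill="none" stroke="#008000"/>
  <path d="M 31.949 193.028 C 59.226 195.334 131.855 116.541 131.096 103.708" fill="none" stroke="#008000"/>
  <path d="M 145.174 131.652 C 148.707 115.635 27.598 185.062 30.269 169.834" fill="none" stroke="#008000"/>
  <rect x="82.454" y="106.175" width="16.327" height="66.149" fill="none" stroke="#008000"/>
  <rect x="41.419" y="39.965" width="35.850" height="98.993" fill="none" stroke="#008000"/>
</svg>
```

G21
G90
G0 X62.632 Y55.134
M3 S501
G1 X94.812 Y101.229 F2341
G1 X117.879 Y142.051
G1 X131.832 Y177.601
M5
G0 X31.949 Y66.485
M3 S501
G1 X69.946 Y85.765 F2341
G1 X111.790 Y126.432
G1 X131.096 Y155.805
M5
G0 X145.174 Y127.861
M3 S501
G1 X116.360 Y121.697 F2341
G1 X59.657 Y96.369
G1 X30.269 Y89.679
M5
G0 X82.454 Y153.338
M3 S501
G1 X98.781 Y153.338 F2341
G1 X98.781 Y87.189
G1 X82.454 Y87.189
G1 X82.454 Y153.338
M5
G0 X41.419 Y219.548
M3 S501
G1 X77.269 Y219.548 F2341
G1 X77.269 Y120.555
G1 X41.419 Y120.555
G1 X41.419 Y219.548
M5
G0 X0.000 Y0.000

Since the viewBox matches the mm dimensions, user units are millimetres directly. The only transform is the Y-flip y_m = 259.513 − y_svg.

Shape 1 is a quadratic bezier drawn with `<path>`. Its stroke #008000 means score at S501, F2341. After flipping Y the toolpath is (62.632,55.134) → (94.812,101.229) → (117.879,142.051) → (131.832,177.601).

Shape 2 is a cubic bezier drawn with `<path>`. Its stroke #008000 means score at S501, F2341. After flipping Y the toolpath is (31.949,66.485) → (69.946,85.765) → (111.790,126.432) → (131.096,155.805).

Shape 3 is a cubic bezier drawn with `<path>`. Its stroke #008000 means score at S501, F2341. After flipping Y the toolpath is (145.174,127.861) → (116.360,121.697) → (59.657,96.369) → (30.269,89.679).

Shape 4 is a rectangle drawn with `<rect>`. Its stroke #008000 means score at S501, F2341. After flipping Y the toolpath is (82.454,153.338) → (98.781,153.338) → (98.781,87.189) → (82.454,87.189) → (82.454,153.338), returning to the start.

Shape 5 is a rectangle drawn with `<rect>`. Its stroke #008000 means score at S501, F2341. After flipping Y the toolpath is (41.419,219.548) → (77.269,219.548) → (77.269,120.555) → (41.419,120.555) → (41.419,219.548), returning to the start.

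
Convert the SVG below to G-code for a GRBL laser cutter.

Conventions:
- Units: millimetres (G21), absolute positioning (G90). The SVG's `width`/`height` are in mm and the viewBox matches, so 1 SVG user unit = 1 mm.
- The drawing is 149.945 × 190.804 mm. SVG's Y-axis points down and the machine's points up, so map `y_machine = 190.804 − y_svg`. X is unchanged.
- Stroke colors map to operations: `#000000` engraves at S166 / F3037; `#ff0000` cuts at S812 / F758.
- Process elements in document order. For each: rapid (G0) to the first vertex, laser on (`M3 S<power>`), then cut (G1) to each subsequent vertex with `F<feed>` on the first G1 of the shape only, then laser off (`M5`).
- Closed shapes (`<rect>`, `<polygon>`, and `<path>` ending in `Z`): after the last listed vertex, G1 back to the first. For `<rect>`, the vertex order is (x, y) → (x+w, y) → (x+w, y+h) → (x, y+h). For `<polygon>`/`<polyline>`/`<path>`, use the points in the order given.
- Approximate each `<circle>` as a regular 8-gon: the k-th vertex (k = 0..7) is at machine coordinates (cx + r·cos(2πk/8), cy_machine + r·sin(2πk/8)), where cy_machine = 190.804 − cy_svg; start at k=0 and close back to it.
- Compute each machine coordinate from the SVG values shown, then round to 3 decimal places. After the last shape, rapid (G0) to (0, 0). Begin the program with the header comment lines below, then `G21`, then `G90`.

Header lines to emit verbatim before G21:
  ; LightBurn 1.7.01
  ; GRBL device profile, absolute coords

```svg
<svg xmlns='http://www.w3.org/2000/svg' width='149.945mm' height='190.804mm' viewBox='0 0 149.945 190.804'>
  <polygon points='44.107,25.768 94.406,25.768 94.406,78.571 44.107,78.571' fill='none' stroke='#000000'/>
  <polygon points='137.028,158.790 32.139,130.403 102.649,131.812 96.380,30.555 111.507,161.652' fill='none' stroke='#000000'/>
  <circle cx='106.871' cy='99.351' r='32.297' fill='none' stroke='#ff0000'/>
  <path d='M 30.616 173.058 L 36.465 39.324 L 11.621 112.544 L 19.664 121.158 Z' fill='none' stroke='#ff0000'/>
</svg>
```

Since the viewBox matches the mm dimensions, user units are millimetres directly. The only transform is the Y-flip y_m = 190.804 − y_svg.

Shape 1 is a rectangle drawn with `<polygon>`. Its stroke #000000 means engrave at S166, F3037. After flipping Y the toolpath is (44.107,165.036) → (94.406,165.036) → (94.406,112.233) → (44.107,112.233) → (44.107,165.036), returning to the start.

Shape 2 is a closed polygon drawn with `<polygon>`. Its stroke #000000 means engrave at S166, F3037. After flipping Y the toolpath is (137.028,32.014) → (32.139,60.401) → (102.649,58.992) → (96.380,160.249) → (111.507,29.152) → (137.028,32.014), returning to the start.

Shape 3 is a circle drawn with `<circle>`. Its stroke #ff0000 means cut at S812, F758. After flipping Y the toolpath is (139.168,91.453) → (129.708,114.290) → (106.871,123.750) → (84.034,114.290) → (74.574,91.453) → (84.034,68.616) → (106.871,59.156) → (129.708,68.616) → (139.168,91.453), returning to the start.

Shape 4 is a closed polygon drawn with `<path>`. Its stroke #ff0000 means cut at S812, F758. After flipping Y the toolpath is (30.616,17.746) → (36.465,151.480) → (11.621,78.260) → (19.664,69.646) → (30.616,17.746), returning to the start.

; LightBurn 1.7.01
; GRBL device profile, absolute coords
G21
G90
G0 X44.107 Y165.036
M3 S166
G1 X94.406 Y165.036 F3037
G1 X94.406 Y112.233
G1 X44.107 Y112.233
G1 X44.107 Y165.036
M5
G0 X137.028 Y32.014
M3 S166
G1 X32.139 Y60.401 F3037
G1 X102.649 Y58.992
G1 X96.380 Y160.249
G1 X111.507 Y29.152
G1 X137.028 Y32.014
M5
G0 X139.168 Y91.453
M3 S812
G1 X129.708 Y114.290 F758
G1 X106.871 Y123.750
G1 X84.034 Y114.290
G1 X74.574 Y91.453
G1 X84.034 Y68.616
G1 X106.871 Y59.156
G1 X129.708 Y68.616
G1 X139.168 Y91.453
M5
G0 X30.616 Y17.746
M3 S812
G1 X36.465 Y151.480 F758
G1 X11.621 Y78.260
G1 X19.664 Y69.646
G1 X30.616 Y17.746
M5
G0 X0.000 Y0.000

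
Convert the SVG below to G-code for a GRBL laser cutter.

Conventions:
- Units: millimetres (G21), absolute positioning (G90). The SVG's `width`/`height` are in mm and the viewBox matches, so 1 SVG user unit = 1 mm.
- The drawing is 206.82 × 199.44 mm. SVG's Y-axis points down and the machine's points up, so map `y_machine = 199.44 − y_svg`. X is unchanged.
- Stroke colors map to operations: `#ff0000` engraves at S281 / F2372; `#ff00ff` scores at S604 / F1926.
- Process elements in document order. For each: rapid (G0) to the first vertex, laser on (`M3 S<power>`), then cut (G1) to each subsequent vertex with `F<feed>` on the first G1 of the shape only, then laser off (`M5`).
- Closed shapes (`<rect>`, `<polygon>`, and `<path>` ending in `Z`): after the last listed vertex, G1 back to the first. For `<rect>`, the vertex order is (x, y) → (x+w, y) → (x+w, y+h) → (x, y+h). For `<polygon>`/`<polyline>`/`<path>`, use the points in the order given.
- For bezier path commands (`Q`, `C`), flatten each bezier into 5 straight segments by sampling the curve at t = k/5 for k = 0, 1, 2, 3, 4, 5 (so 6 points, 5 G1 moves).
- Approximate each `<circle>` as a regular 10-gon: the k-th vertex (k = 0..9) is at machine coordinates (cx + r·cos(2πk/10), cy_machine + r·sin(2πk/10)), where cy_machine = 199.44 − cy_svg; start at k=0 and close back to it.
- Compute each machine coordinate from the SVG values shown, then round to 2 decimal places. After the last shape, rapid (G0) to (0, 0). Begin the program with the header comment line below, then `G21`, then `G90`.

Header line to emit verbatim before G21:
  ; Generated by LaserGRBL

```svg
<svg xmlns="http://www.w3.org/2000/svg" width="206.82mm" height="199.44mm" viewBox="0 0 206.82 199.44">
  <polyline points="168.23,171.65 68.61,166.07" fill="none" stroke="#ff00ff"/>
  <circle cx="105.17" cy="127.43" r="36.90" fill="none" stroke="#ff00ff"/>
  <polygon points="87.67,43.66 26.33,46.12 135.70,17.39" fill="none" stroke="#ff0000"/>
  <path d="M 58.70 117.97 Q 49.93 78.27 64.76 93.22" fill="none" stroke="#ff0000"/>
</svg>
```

; Generated by LaserGRBL
G21
G90
G0 X168.23 Y27.79
M3 S604
G1 X68.61 Y33.37 F1926
M5
G0 X142.07 Y72.01
M3 S604
G1 X135.02 Y93.70 F1926
G1 X116.57 Y107.10
G1 X93.77 Y107.10
G1 X75.32 Y93.70
G1 X68.27 Y72.01
G1 X75.32 Y50.32
G1 X93.77 Y36.92
G1 X116.57 Y36.92
G1 X135.02 Y50.32
G1 X142.07 Y72.01
M5
G0 X87.67 Y155.78
M3 S281
G1 X26.33 Y153.32 F2372
G1 X135.70 Y182.05
G1 X87.67 Y155.78
M5
G0 X58.70 Y81.47
M3 S281
G1 X56.14 Y95.16 F2372
G1 X55.46 Y104.49
G1 X56.67 Y109.44
G1 X59.77 Y110.01
G1 X64.76 Y106.22
M5
G0 X0.00 Y0.00

viewBox `0 0 206.82 199.44` with mm width/height → 1 unit = 1 mm. Flip: y_m = 199.44 − y_svg.

**Shape 1** — `<polyline>` line segment, stroke `#ff00ff` → score (S604, F1926). Machine vertices: (168.23,27.79) → (68.61,33.37). Open path.

**Shape 2** — `<circle>` circle, stroke `#ff00ff` → score (S604, F1926). Machine vertices: (142.07,72.01) → (135.02,93.70) → (116.57,107.10) → (93.77,107.10) → (75.32,93.70) → (68.27,72.01) → (75.32,50.32) → (93.77,36.92) → (116.57,36.92) → (135.02,50.32) → (142.07,72.01). Closed: final G1 returns to the first vertex.

**Shape 3** — `<polygon>` closed polygon, stroke `#ff0000` → engrave (S281, F2372). Machine vertices: (87.67,155.78) → (26.33,153.32) → (135.70,182.05) → (87.67,155.78). Closed: final G1 returns to the first vertex.

**Shape 4** — `<path>` quadratic bezier, stroke `#ff0000` → engrave (S281, F2372). Control points (SVG): P0=(58.70,117.97), P1=(49.93,78.27), P2=(64.76,93.22); sampled at t=k/5. Machine vertices: (58.70,81.47) → (56.14,95.16) → (55.46,104.49) → (56.67,109.44) → (59.77,110.01) → (64.76,106.22). Open path.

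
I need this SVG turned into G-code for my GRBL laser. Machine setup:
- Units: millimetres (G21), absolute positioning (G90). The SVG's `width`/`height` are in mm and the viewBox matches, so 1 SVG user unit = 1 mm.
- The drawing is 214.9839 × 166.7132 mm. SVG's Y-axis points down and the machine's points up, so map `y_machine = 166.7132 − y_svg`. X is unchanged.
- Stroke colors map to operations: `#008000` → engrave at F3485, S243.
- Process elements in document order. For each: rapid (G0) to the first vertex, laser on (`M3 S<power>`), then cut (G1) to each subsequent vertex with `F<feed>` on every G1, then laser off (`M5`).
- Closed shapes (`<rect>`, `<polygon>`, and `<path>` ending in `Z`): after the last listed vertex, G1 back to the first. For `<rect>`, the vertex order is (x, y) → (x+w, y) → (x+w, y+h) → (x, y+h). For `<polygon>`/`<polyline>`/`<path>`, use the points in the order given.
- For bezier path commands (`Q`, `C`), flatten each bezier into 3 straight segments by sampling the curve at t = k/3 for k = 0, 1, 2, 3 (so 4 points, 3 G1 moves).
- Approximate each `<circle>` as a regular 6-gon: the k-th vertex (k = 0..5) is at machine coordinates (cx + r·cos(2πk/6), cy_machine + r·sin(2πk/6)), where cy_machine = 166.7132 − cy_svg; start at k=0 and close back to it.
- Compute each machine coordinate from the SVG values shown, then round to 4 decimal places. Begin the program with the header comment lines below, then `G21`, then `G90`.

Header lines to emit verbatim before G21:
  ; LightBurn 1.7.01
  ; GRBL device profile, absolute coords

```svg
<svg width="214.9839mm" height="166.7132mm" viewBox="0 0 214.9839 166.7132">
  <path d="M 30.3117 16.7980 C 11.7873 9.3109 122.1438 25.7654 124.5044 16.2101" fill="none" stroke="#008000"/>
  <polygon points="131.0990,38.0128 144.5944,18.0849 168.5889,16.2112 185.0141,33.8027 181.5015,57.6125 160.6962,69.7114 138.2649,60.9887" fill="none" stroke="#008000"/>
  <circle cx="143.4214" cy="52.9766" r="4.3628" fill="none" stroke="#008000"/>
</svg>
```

; LightBurn 1.7.01
; GRBL device profile, absolute coords
G21
G90
G0 X30.3117 Y149.9152
M3 S243
G1 X45.9744 Y151.2718 F3485
G1 X94.9184 Y147.7677 F3485
G1 X124.5044 Y150.5031 F3485
M5
G0 X131.0990 Y128.7004
M3 S243
G1 X144.5944 Y148.6283 F3485
G1 X168.5889 Y150.5020 F3485
G1 X185.0141 Y132.9105 F3485
G1 X181.5015 Y109.1007 F3485
G1 X160.6962 Y97.0018 F3485
G1 X138.2649 Y105.7245 F3485
G1 X131.0990 Y128.7004 F3485
M5
G0 X147.7842 Y113.7366
M3 S243
G1 X145.6028 Y117.5149 F3485
G1 X141.2400 Y117.5149 F3485
G1 X139.0586 Y113.7366 F3485
G1 X141.2400 Y109.9583 F3485
G1 X145.6028 Y109.9583 F3485
G1 X147.7842 Y113.7366 F3485
M5

Since the viewBox matches the mm dimensions, user units are millimetres directly. The only transform is the Y-flip y_m = 166.7132 − y_svg.

Shape 1 is a cubic bezier drawn with `<path>`. Its stroke #008000 means engrave at S243, F3485. After flipping Y the toolpath is (30.3117,149.9152) → (45.9744,151.2718) → (94.9184,147.7677) → (124.5044,150.5031).

Shape 2 is a regular polygon drawn with `<polygon>`. Its stroke #008000 means engrave at S243, F3485. After flipping Y the toolpath is (131.0990,128.7004) → (144.5944,148.6283) → (168.5889,150.5020) → (185.0141,132.9105) → (181.5015,109.1007) → (160.6962,97.0018) → (138.2649,105.7245) → (131.0990,128.7004), returning to the start.

Shape 3 is a circle drawn with `<circle>`. Its stroke #008000 means engrave at S243, F3485. After flipping Y the toolpath is (147.7842,113.7366) → (145.6028,117.5149) → (141.2400,117.5149) → (139.0586,113.7366) → (141.2400,109.9583) → (145.6028,109.9583) → (147.7842,113.7366), returning to the start.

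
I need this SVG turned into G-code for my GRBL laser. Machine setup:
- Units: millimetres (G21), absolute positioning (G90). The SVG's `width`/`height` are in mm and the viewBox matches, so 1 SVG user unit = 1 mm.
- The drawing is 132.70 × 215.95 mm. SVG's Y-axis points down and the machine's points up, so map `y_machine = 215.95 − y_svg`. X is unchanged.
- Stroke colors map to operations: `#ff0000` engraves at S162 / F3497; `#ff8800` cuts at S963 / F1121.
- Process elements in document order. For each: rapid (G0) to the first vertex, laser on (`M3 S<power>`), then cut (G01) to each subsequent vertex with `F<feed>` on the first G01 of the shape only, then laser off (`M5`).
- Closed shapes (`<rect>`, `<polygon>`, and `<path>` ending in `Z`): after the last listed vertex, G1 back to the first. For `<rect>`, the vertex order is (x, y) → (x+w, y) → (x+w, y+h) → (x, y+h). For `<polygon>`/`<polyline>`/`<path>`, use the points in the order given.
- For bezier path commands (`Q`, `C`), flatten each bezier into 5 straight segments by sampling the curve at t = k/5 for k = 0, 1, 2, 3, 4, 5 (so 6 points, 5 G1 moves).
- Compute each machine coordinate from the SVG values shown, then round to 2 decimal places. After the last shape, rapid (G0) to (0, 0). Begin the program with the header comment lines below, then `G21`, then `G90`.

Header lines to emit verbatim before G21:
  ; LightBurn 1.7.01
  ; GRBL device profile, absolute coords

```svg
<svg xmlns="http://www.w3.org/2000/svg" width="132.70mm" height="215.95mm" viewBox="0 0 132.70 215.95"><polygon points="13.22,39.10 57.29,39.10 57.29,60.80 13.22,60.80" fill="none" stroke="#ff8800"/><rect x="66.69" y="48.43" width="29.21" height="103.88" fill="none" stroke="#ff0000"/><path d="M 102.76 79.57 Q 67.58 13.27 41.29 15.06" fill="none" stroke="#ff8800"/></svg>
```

1 u = 1 mm; y_m = 215.95 − y.

[1] `<polygon>` rectangle, #ff8800→cut S963 F1121: (13.22,176.85) → (57.29,176.85) → (57.29,155.15) → (13.22,155.15) → (13.22,176.85) (closed)

[2] `<rect>` rectangle, #ff0000→engrave S162 F3497: (66.69,167.52) → (95.90,167.52) → (95.90,63.64) → (66.69,63.64) → (66.69,167.52) (closed)

[3] `<path>` quadratic bezier, #ff8800→cut S963 F1121: (102.76,136.38) → (89.04,160.18) → (76.04,178.53) → (63.74,191.43) → (52.16,198.88) → (41.29,200.89)

; LightBurn 1.7.01
; GRBL device profile, absolute coords
G21
G90
G0 X13.22 Y176.85
M3 S963
G01 X57.29 Y176.85 F1121
G01 X57.29 Y155.15
G01 X13.22 Y155.15
G01 X13.22 Y176.85
M5
G0 X66.69 Y167.52
M3 S162
G01 X95.90 Y167.52 F3497
G01 X95.90 Y63.64
G01 X66.69 Y63.64
G01 X66.69 Y167.52
M5
G0 X102.76 Y136.38
M3 S963
G01 X89.04 Y160.18 F1121
G01 X76.04 Y178.53
G01 X63.74 Y191.43
G01 X52.16 Y198.88
G01 X41.29 Y200.89
M5
G0 X0.00 Y0.00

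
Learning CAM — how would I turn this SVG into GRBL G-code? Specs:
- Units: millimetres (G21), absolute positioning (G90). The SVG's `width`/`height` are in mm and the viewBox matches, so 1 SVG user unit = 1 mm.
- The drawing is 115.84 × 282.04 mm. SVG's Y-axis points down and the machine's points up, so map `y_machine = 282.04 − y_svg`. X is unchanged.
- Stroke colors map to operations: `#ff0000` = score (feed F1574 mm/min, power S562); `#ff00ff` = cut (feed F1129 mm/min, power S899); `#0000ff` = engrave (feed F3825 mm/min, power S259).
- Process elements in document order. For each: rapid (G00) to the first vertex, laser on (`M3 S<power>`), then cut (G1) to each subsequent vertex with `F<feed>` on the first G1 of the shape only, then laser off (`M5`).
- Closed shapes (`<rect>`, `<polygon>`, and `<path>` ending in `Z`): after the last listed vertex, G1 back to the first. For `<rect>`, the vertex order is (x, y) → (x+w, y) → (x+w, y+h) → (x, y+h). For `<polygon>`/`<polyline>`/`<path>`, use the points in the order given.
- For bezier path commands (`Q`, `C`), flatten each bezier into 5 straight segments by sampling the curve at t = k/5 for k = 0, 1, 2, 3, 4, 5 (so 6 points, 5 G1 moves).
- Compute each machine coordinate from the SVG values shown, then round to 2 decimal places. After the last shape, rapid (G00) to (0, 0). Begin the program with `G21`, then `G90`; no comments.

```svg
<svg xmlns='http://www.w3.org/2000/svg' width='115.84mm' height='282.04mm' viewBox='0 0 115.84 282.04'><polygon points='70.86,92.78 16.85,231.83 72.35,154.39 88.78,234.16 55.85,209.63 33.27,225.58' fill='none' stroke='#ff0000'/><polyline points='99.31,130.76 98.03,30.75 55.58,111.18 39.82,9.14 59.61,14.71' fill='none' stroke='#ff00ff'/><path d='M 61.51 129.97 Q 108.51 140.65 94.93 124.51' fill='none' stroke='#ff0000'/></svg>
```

G21
G90
G00 X70.86 Y189.26
M3 S562
G1 X16.85 Y50.21 F1574
G1 X72.35 Y127.65
G1 X88.78 Y47.88
G1 X55.85 Y72.41
G1 X33.27 Y56.46
G1 X70.86 Y189.26
M5
G00 X99.31 Y151.28
M3 S899
G1 X98.03 Y251.29 F1129
G1 X55.58 Y170.86
G1 X39.82 Y272.90
G1 X59.61 Y267.33
M5
G00 X61.51 Y152.07
M3 S562
G1 X77.89 Y148.87 F1574
G1 X89.42 Y147.82
G1 X96.10 Y148.91
G1 X97.94 Y152.15
G1 X94.93 Y157.53
M5
G00 X0.00 Y0.00

1 u = 1 mm; y_m = 282.04 − y.

[1] `<polygon>` closed polygon, #ff0000→score S562 F1574: (70.86,189.26) → (16.85,50.21) → (72.35,127.65) → (88.78,47.88) → (55.85,72.41) → (33.27,56.46) → (70.86,189.26) (closed)

[2] `<polyline>` open polyline, #ff00ff→cut S899 F1129: (99.31,151.28) → (98.03,251.29) → (55.58,170.86) → (39.82,272.90) → (59.61,267.33)

[3] `<path>` quadratic bezier, #ff0000→score S562 F1574: (61.51,152.07) → (77.89,148.87) → (89.42,147.82) → (96.10,148.91) → (97.94,152.15) → (94.93,157.53)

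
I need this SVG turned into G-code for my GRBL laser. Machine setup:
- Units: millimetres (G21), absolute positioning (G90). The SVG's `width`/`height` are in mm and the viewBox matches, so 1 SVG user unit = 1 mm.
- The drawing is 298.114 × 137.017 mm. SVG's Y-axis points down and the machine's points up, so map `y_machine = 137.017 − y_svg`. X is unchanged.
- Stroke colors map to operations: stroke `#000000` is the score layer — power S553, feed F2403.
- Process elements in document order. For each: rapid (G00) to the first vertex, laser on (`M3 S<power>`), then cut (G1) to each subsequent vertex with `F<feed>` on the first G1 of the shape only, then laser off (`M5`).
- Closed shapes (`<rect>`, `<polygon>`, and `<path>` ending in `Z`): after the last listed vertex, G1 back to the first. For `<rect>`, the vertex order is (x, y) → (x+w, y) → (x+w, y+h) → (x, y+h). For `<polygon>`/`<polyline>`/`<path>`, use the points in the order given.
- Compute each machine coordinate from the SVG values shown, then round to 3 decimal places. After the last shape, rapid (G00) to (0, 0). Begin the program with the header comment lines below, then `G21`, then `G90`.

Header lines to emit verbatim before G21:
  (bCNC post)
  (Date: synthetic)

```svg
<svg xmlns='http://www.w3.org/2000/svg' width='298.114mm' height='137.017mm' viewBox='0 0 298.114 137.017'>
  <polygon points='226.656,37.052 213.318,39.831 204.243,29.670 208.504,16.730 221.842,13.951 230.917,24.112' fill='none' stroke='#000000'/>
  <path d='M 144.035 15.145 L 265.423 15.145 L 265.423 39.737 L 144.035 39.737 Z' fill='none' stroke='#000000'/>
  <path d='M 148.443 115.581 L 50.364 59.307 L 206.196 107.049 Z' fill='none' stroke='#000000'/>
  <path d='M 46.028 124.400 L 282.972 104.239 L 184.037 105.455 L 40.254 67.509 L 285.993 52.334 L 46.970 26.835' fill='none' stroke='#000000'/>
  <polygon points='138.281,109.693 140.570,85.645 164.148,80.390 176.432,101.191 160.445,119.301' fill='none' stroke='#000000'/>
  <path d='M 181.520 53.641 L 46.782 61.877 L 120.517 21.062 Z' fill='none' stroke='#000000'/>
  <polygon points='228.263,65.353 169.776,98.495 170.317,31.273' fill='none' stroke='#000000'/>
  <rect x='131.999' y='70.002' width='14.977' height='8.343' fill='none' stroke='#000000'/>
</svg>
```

(bCNC post)
(Date: synthetic)
G21
G90
G00 X226.656 Y99.965
M3 S553
G1 X213.318 Y97.186 F2403
G1 X204.243 Y107.347
G1 X208.504 Y120.287
G1 X221.842 Y123.066
G1 X230.917 Y112.905
G1 X226.656 Y99.965
M5
G00 X144.035 Y121.872
M3 S553
G1 X265.423 Y121.872 F2403
G1 X265.423 Y97.280
G1 X144.035 Y97.280
G1 X144.035 Y121.872
M5
G00 X148.443 Y21.436
M3 S553
G1 X50.364 Y77.710 F2403
G1 X206.196 Y29.968
G1 X148.443 Y21.436
M5
G00 X46.028 Y12.617
M3 S553
G1 X282.972 Y32.778 F2403
G1 X184.037 Y31.562
G1 X40.254 Y69.508
G1 X285.993 Y84.683
G1 X46.970 Y110.182
M5
G00 X138.281 Y27.324
M3 S553
G1 X140.570 Y51.372 F2403
G1 X164.148 Y56.627
G1 X176.432 Y35.826
G1 X160.445 Y17.716
G1 X138.281 Y27.324
M5
G00 X181.520 Y83.376
M3 S553
G1 X46.782 Y75.140 F2403
G1 X120.517 Y115.955
G1 X181.520 Y83.376
M5
G00 X228.263 Y71.664
M3 S553
G1 X169.776 Y38.522 F2403
G1 X170.317 Y105.744
G1 X228.263 Y71.664
M5
G00 X131.999 Y67.015
M3 S553
G1 X146.976 Y67.015 F2403
G1 X146.976 Y58.672
G1 X131.999 Y58.672
G1 X131.999 Y67.015
M5
G00 X0.000 Y0.000

Since the viewBox matches the mm dimensions, user units are millimetres directly. The only transform is the Y-flip y_m = 137.017 − y_svg.

Shape 1 is a regular polygon drawn with `<polygon>`. Its stroke #000000 means score at S553, F2403. After flipping Y the toolpath is (226.656,99.965) → (213.318,97.186) → (204.243,107.347) → (208.504,120.287) → (221.842,123.066) → (230.917,112.905) → (226.656,99.965), returning to the start.

Shape 2 is a rectangle drawn with `<path>`. Its stroke #000000 means score at S553, F2403. After flipping Y the toolpath is (144.035,121.872) → (265.423,121.872) → (265.423,97.280) → (144.035,97.280) → (144.035,121.872), returning to the start.

Shape 3 is a closed polygon drawn with `<path>`. Its stroke #000000 means score at S553, F2403. After flipping Y the toolpath is (148.443,21.436) → (50.364,77.710) → (206.196,29.968) → (148.443,21.436), returning to the start.

Shape 4 is a open polyline drawn with `<path>`. Its stroke #000000 means score at S553, F2403. After flipping Y the toolpath is (46.028,12.617) → (282.972,32.778) → (184.037,31.562) → (40.254,69.508) → (285.993,84.683) → (46.970,110.182).

Shape 5 is a regular polygon drawn with `<polygon>`. Its stroke #000000 means score at S553, F2403. After flipping Y the toolpath is (138.281,27.324) → (140.570,51.372) → (164.148,56.627) → (176.432,35.826) → (160.445,17.716) → (138.281,27.324), returning to the start.

Shape 6 is a closed polygon drawn with `<path>`. Its stroke #000000 means score at S553, F2403. After flipping Y the toolpath is (181.520,83.376) → (46.782,75.140) → (120.517,115.955) → (181.520,83.376), returning to the start.

Shape 7 is a regular polygon drawn with `<polygon>`. Its stroke #000000 means score at S553, F2403. After flipping Y the toolpath is (228.263,71.664) → (169.776,38.522) → (170.317,105.744) → (228.263,71.664), returning to the start.

Shape 8 is a rectangle drawn with `<rect>`. Its stroke #000000 means score at S553, F2403. After flipping Y the toolpath is (131.999,67.015) → (146.976,67.015) → (146.976,58.672) → (131.999,58.672) → (131.999,67.015), returning to the start.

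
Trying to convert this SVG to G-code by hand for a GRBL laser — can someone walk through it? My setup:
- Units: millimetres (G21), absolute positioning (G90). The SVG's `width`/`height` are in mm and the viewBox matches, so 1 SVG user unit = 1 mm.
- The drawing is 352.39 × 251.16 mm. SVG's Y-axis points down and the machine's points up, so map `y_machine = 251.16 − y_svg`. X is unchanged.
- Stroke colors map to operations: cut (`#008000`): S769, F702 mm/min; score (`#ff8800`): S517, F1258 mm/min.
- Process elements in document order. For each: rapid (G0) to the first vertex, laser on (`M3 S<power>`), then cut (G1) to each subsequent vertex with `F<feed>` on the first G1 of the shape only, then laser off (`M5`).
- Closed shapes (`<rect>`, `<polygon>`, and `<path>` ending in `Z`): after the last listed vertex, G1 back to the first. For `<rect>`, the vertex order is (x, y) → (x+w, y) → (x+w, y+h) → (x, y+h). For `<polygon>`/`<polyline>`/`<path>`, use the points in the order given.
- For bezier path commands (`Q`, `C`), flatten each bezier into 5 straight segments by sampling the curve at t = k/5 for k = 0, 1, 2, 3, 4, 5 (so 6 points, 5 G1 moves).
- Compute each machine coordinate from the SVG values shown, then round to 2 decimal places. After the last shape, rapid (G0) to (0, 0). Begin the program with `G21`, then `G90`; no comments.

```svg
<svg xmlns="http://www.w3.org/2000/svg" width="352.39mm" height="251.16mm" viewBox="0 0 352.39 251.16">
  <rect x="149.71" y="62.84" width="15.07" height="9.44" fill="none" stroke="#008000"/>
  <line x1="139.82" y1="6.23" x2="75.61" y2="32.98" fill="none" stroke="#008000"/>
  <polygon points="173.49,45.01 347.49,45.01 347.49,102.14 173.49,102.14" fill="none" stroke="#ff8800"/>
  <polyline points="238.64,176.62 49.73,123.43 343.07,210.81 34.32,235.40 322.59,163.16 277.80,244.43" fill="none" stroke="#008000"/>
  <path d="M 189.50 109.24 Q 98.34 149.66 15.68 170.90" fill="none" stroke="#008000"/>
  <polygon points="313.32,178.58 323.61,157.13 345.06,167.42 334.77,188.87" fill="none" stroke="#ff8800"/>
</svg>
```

G21
G90
G0 X149.71 Y188.32
M3 S769
G1 X164.78 Y188.32 F702
G1 X164.78 Y178.88
G1 X149.71 Y178.88
G1 X149.71 Y188.32
M5
G0 X139.82 Y244.93
M3 S769
G1 X75.61 Y218.18 F702
M5
G0 X173.49 Y206.15
M3 S517
G1 X347.49 Y206.15 F1258
G1 X347.49 Y149.02
G1 X173.49 Y149.02
G1 X173.49 Y206.15
M5
G0 X238.64 Y74.54
M3 S769
G1 X49.73 Y127.73 F702
G1 X343.07 Y40.35
G1 X34.32 Y15.76
G1 X322.59 Y88.00
G1 X277.80 Y6.73
M5
G0 X189.50 Y141.92
M3 S769
G1 X153.38 Y126.52 F702
G1 X117.93 Y112.65
G1 X83.17 Y100.32
G1 X49.08 Y89.52
G1 X15.68 Y80.26
M5
G0 X313.32 Y72.58
M3 S517
G1 X323.61 Y94.03 F1258
G1 X345.06 Y83.74
G1 X334.77 Y62.29
G1 X313.32 Y72.58
M5
G0 X0.00 Y0.00

viewBox `0 0 352.39 251.16` with mm width/height → 1 unit = 1 mm. Flip: y_m = 251.16 − y_svg.

**Shape 1** — `<rect>` rectangle, stroke `#008000` → cut (S769, F702). Machine vertices: (149.71,188.32) → (164.78,188.32) → (164.78,178.88) → (149.71,178.88) → (149.71,188.32). Closed: final G1 returns to the first vertex.

**Shape 2** — `<line>` line segment, stroke `#008000` → cut (S769, F702). Machine vertices: (139.82,244.93) → (75.61,218.18). Open path.

**Shape 3** — `<polygon>` rectangle, stroke `#ff8800` → score (S517, F1258). Machine vertices: (173.49,206.15) → (347.49,206.15) → (347.49,149.02) → (173.49,149.02) → (173.49,206.15). Closed: final G1 returns to the first vertex.

**Shape 4** — `<polyline>` open polyline, stroke `#008000` → cut (S769, F702). Machine vertices: (238.64,74.54) → (49.73,127.73) → (343.07,40.35) → (34.32,15.76) → (322.59,88.00) → (277.80,6.73). Open path.

**Shape 5** — `<path>` quadratic bezier, stroke `#008000` → cut (S769, F702). Control points (SVG): P0=(189.50,109.24), P1=(98.34,149.66), P2=(15.68,170.90); sampled at t=k/5. Machine vertices: (189.50,141.92) → (153.38,126.52) → (117.93,112.65) → (83.17,100.32) → (49.08,89.52) → (15.68,80.26). Open path.

**Shape 6** — `<polygon>` regular polygon, stroke `#ff8800` → score (S517, F1258). Machine vertices: (313.32,72.58) → (323.61,94.03) → (345.06,83.74) → (334.77,62.29) → (313.32,72.58). Closed: final G1 returns to the first vertex.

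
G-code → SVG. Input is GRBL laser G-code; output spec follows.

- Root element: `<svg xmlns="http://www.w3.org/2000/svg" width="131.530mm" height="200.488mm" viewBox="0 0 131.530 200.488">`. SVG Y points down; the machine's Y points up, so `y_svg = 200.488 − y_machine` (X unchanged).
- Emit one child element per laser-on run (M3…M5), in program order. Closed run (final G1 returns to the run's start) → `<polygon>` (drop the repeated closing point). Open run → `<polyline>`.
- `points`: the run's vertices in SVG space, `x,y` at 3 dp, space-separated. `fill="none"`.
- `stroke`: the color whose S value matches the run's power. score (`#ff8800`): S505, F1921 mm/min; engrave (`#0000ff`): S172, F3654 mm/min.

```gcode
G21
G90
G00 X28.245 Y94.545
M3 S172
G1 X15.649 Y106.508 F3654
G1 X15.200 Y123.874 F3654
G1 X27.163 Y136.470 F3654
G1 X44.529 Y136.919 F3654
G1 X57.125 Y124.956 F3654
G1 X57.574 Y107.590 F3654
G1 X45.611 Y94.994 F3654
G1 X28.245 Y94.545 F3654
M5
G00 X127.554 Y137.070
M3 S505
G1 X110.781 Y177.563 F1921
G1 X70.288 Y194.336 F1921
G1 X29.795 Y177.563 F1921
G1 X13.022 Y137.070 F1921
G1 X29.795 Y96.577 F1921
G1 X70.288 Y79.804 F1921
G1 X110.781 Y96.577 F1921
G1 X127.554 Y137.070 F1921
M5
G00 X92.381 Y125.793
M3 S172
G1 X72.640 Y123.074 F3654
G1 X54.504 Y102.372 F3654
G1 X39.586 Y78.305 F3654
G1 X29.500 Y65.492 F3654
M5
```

Each laser-on run becomes one SVG element. Flip Y back into SVG space with y_svg = 200.488 − y_machine.

Run 1: power S172 maps to stroke `#0000ff` (engrave). The run returns to its start, so emit a `<polygon>` with points (Y-flipped): 28.245,105.943 15.649,93.980 15.200,76.614 27.163,64.018 44.529,63.569 57.125,75.532 57.574,92.898 45.611,105.494.

Run 2: power S505 maps to stroke `#ff8800` (score). The run returns to its start, so emit a `<polygon>` with points (Y-flipped): 127.554,63.418 110.781,22.925 70.288,6.152 29.795,22.925 13.022,63.418 29.795,103.911 70.288,120.684 110.781,103.911.

Run 3: the run's S172 means `#0000ff` (engrave). The run is open, so emit a `<polyline>` with points (Y-flipped): 92.381,74.695 72.640,77.414 54.504,98.116 39.586,122.183 29.500,134.996.

<svg xmlns="http://www.w3.org/2000/svg" width="131.530mm" height="200.488mm" viewBox="0 0 131.530 200.488">
  <polygon points="28.245,105.943 15.649,93.980 15.200,76.614 27.163,64.018 44.529,63.569 57.125,75.532 57.574,92.898 45.611,105.494" fill="none" stroke="#0000ff"/>
  <polygon points="127.554,63.418 110.781,22.925 70.288,6.152 29.795,22.925 13.022,63.418 29.795,103.911 70.288,120.684 110.781,103.911" fill="none" stroke="#ff8800"/>
  <polyline points="92.381,74.695 72.640,77.414 54.504,98.116 39.586,122.183 29.500,134.996" fill="none" stroke="#0000ff"/>
</svg>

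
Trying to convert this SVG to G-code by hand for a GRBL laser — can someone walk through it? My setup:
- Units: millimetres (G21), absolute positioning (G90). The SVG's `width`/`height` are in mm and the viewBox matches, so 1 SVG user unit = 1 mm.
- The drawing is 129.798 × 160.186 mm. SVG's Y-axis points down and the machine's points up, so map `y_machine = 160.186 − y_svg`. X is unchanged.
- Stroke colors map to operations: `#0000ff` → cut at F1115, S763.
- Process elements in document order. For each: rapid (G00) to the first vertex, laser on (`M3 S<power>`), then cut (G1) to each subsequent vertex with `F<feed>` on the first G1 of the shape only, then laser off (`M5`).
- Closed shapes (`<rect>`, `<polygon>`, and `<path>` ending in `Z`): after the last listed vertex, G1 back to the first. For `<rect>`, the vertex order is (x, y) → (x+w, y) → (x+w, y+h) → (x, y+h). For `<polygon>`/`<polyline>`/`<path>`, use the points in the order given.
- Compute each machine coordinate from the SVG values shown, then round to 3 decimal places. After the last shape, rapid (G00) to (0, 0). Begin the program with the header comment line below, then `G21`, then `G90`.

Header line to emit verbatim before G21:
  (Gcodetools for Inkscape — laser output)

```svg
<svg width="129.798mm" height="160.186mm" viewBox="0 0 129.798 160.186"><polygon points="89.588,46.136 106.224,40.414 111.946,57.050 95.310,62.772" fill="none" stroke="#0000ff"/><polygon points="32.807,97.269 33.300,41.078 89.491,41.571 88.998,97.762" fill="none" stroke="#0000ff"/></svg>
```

viewBox `0 0 129.798 160.186` with mm width/height → 1 unit = 1 mm. Flip: y_m = 160.186 − y_svg.

**Shape 1** — `<polygon>` regular polygon, stroke `#0000ff` → cut (S763, F1115). Machine vertices: (89.588,114.050) → (106.224,119.772) → (111.946,103.136) → (95.310,97.414) → (89.588,114.050). Closed: final G1 returns to the first vertex.

**Shape 2** — `<polygon>` regular polygon, stroke `#0000ff` → cut (S763, F1115). Machine vertices: (32.807,62.917) → (33.300,119.108) → (89.491,118.615) → (88.998,62.424) → (32.807,62.917). Closed: final G1 returns to the first vertex.

(Gcodetools for Inkscape — laser output)
G21
G90
G00 X89.588 Y114.050
M3 S763
G1 X106.224 Y119.772 F1115
G1 X111.946 Y103.136
G1 X95.310 Y97.414
G1 X89.588 Y114.050
M5
G00 X32.807 Y62.917
M3 S763
G1 X33.300 Y119.108 F1115
G1 X89.491 Y118.615
G1 X88.998 Y62.424
G1 X32.807 Y62.917
M5
G00 X0.000 Y0.000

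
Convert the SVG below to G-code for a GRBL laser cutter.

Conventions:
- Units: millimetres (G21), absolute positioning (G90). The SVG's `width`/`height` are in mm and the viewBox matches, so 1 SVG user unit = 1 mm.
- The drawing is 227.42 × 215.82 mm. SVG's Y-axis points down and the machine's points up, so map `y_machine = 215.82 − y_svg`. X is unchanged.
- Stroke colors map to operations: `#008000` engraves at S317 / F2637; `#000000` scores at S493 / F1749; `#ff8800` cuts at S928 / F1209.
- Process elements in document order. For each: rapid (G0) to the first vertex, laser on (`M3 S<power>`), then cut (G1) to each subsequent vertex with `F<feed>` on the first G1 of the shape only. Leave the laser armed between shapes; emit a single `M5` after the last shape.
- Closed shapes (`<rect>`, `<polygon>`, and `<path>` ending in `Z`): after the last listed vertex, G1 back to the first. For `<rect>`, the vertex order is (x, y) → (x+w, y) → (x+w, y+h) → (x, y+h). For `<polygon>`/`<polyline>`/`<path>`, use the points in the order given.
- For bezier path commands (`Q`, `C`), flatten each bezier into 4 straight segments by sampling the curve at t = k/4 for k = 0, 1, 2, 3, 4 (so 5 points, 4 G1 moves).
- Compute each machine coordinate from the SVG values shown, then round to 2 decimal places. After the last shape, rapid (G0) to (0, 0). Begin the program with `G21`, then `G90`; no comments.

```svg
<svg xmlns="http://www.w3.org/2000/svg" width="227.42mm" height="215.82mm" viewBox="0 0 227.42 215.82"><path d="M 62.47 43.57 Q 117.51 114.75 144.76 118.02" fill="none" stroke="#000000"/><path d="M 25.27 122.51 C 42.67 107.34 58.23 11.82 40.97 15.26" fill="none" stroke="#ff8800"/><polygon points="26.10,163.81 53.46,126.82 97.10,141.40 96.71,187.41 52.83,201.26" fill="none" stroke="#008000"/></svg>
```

G21
G90
G0 X62.47 Y172.25
M3 S493
G1 X88.25 Y140.90 F1749
G1 X110.56 Y118.05
G1 X129.40 Y103.68
G1 X144.76 Y97.80
G0 X25.27 Y93.31
M3 S928
G1 X37.49 Y116.95 F1209
G1 X46.12 Y153.91
G1 X48.25 Y187.39
G1 X40.97 Y200.56
G0 X26.10 Y52.01
M3 S317
G1 X53.46 Y89.00 F2637
G1 X97.10 Y74.42
G1 X96.71 Y28.41
G1 X52.83 Y14.56
G1 X26.10 Y52.01
M5
G0 X0.00 Y0.00

viewBox `0 0 227.42 215.82` with mm width/height → 1 unit = 1 mm. Flip: y_m = 215.82 − y_svg.

**Shape 1** — `<path>` quadratic bezier, stroke `#000000` → score (S493, F1749). Control points (SVG): P0=(62.47,43.57), P1=(117.51,114.75), P2=(144.76,118.02); sampled at t=k/4. Machine vertices: (62.47,172.25) → (88.25,140.90) → (110.56,118.05) → (129.40,103.68) → (144.76,97.80). Open path.

**Shape 2** — `<path>` cubic bezier, stroke `#ff8800` → cut (S928, F1209). Control points (SVG): P0=(25.27,122.51), P1=(42.67,107.34), P2=(58.23,11.82), P3=(40.97,15.26); sampled at t=k/4. Machine vertices: (25.27,93.31) → (37.49,116.95) → (46.12,153.91) → (48.25,187.39) → (40.97,200.56). Open path.

**Shape 3** — `<polygon>` regular polygon, stroke `#008000` → engrave (S317, F2637). Machine vertices: (26.10,52.01) → (53.46,89.00) → (97.10,74.42) → (96.71,28.41) → (52.83,14.56) → (26.10,52.01). Closed: final G1 returns to the first vertex.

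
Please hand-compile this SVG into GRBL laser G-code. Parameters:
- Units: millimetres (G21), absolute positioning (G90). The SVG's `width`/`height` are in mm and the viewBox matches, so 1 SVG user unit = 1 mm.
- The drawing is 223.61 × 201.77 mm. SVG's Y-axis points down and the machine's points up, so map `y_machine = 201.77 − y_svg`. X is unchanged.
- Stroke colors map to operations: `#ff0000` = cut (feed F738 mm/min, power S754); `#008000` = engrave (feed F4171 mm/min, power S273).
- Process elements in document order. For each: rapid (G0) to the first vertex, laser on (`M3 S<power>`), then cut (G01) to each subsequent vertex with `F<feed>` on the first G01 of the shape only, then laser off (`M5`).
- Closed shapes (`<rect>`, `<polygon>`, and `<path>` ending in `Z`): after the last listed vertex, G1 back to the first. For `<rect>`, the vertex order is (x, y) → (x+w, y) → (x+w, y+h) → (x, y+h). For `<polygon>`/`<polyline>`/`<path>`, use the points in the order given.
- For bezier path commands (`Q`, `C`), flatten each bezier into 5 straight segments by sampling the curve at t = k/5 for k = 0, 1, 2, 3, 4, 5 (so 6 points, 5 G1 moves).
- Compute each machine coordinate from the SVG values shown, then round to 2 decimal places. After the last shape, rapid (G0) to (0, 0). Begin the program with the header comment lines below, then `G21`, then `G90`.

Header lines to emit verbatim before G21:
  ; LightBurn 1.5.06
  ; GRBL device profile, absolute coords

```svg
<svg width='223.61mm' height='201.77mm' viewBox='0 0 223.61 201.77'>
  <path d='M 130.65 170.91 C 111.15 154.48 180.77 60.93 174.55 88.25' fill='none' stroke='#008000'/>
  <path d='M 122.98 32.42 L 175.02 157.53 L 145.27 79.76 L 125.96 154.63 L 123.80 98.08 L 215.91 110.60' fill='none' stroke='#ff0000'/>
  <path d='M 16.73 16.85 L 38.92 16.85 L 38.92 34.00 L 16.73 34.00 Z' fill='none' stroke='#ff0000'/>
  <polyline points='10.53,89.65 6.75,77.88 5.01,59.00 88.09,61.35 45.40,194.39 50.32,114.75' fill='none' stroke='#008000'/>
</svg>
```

Since the viewBox matches the mm dimensions, user units are millimetres directly. The only transform is the Y-flip y_m = 201.77 − y_svg.

Shape 1 is a cubic bezier drawn with `<path>`. Its stroke #008000 means engrave at S273, F4171. After flipping Y the toolpath is (130.65,30.86) → (128.32,48.39) → (139.47,74.92) → (156.17,100.96) → (170.50,116.99) → (174.55,113.52).

Shape 2 is a open polyline drawn with `<path>`. Its stroke #ff0000 means cut at S754, F738. After flipping Y the toolpath is (122.98,169.35) → (175.02,44.24) → (145.27,122.01) → (125.96,47.14) → (123.80,103.69) → (215.91,91.17).

Shape 3 is a rectangle drawn with `<path>`. Its stroke #ff0000 means cut at S754, F738. After flipping Y the toolpath is (16.73,184.92) → (38.92,184.92) → (38.92,167.77) → (16.73,167.77) → (16.73,184.92), returning to the start.

Shape 4 is a open polyline drawn with `<polyline>`. Its stroke #008000 means engrave at S273, F4171. After flipping Y the toolpath is (10.53,112.12) → (6.75,123.89) → (5.01,142.77) → (88.09,140.42) → (45.40,7.38) → (50.32,87.02).

; LightBurn 1.5.06
; GRBL device profile, absolute coords
G21
G90
G0 X130.65 Y30.86
M3 S273
G01 X128.32 Y48.39 F4171
G01 X139.47 Y74.92
G01 X156.17 Y100.96
G01 X170.50 Y116.99
G01 X174.55 Y113.52
M5
G0 X122.98 Y169.35
M3 S754
G01 X175.02 Y44.24 F738
G01 X145.27 Y122.01
G01 X125.96 Y47.14
G01 X123.80 Y103.69
G01 X215.91 Y91.17
M5
G0 X16.73 Y184.92
M3 S754
G01 X38.92 Y184.92 F738
G01 X38.92 Y167.77
G01 X16.73 Y167.77
G01 X16.73 Y184.92
M5
G0 X10.53 Y112.12
M3 S273
G01 X6.75 Y123.89 F4171
G01 X5.01 Y142.77
G01 X88.09 Y140.42
G01 X45.40 Y7.38
G01 X50.32 Y87.02
M5
G0 X0.00 Y0.00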